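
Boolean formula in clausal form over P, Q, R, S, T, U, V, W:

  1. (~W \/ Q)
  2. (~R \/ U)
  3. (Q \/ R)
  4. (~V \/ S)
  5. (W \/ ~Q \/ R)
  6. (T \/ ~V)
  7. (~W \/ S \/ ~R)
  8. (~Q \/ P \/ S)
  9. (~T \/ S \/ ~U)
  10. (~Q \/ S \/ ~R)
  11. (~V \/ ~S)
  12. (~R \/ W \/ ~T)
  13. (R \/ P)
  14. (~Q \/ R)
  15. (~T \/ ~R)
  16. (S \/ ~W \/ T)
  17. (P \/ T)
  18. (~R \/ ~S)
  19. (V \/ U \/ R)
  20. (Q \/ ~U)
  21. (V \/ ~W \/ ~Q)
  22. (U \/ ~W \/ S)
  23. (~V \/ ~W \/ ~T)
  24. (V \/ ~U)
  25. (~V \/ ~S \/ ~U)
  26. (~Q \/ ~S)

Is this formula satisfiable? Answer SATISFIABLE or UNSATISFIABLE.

UNSATISFIABLE

R = True:
  propagation gives U=True, T=False, V=False; an empty clause results — contradiction.
R = False:
  propagation gives Q=True; an empty clause results — contradiction.
Every branch closes, so no satisfying assignment exists.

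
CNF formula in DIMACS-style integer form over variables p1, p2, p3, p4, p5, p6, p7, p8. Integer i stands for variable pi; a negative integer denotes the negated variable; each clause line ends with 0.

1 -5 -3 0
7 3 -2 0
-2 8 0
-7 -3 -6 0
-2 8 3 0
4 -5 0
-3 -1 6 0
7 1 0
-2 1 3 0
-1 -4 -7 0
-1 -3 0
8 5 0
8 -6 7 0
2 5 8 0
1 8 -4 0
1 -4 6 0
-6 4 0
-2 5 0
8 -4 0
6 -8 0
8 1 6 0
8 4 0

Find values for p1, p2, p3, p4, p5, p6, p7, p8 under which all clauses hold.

p1 = F, p2 = F, p3 = F, p4 = T, p5 = F, p6 = T, p7 = T, p8 = T

Set p1 = False and propagate.
  then p7 is forced to True.
Branch on p2: take p2 = False.
Branch on p3: take p3 = False.
The remaining clauses are satisfied by p4 = True, p5 = False, p6 = True, p8 = True.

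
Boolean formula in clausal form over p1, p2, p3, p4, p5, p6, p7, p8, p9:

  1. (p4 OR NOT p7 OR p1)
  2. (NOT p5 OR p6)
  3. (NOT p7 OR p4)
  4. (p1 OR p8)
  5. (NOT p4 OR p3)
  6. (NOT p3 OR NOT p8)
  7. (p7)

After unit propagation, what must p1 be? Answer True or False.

True

Unit clause (p7) sets p7 = True.
(p4 OR NOT p7): since p7 = True, the clause reduces to (p4). p4 = True.
From (NOT p4 OR p3) and p4 = True: p3 = True.
(NOT p3 OR NOT p8) with p3 = True leaves only NOT p8, so p8 = False.
From (p8 OR p1) and p8 = False: p1 = True.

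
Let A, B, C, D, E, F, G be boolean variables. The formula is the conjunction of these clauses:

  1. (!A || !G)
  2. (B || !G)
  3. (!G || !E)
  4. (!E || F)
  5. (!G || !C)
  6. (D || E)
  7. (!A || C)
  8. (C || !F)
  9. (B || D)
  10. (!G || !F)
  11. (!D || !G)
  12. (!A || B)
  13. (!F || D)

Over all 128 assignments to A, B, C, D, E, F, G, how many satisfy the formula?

11

Split on G, then D.
  G=T, D=T: a clause becomes empty — 0.
  G=T, D=F: a clause becomes empty — 0.
  G=F, D=T: 11 of the 32 assignments to (A,B,C,E,F) work.
  G=F, D=F: a clause becomes empty — 0.
Total: 0 + 0 + 11 + 0 = 11.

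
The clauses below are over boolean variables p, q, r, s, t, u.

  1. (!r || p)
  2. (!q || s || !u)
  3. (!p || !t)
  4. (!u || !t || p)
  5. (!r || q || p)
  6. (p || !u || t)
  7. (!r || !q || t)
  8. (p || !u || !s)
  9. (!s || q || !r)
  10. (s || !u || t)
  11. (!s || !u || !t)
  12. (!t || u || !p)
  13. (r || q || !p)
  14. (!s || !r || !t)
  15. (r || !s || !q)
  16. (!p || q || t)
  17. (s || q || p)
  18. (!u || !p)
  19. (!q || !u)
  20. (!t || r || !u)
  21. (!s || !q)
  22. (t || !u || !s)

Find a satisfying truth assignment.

p=F, q=T, r=F, s=F, t=F, u=F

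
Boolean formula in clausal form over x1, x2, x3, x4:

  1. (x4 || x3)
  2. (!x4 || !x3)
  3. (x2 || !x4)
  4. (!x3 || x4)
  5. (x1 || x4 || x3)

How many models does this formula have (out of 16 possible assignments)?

2

The models are:
  x1=0 x2=1 x3=0 x4=1
  x1=1 x2=1 x3=0 x4=1
Count: 2.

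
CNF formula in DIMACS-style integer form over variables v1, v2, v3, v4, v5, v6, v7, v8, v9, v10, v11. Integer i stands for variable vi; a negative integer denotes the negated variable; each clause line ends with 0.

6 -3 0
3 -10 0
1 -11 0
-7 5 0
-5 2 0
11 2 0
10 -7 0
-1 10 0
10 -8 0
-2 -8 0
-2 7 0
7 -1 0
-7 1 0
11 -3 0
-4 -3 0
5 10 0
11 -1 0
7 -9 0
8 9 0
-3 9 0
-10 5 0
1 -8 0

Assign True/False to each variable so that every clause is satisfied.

v1=True, v2=True, v3=True, v4=False, v5=True, v6=True, v7=True, v8=False, v9=True, v10=True, v11=True

v4 occurs only negated in the remaining clauses — set v4 = False.
Pure literal: v6 appears only positively; assign v6 = True.
Try v1 = True.
  then v10 is forced to True.
  then v3 is forced to True.
  then v7 is forced to True.
  then v5 is forced to True.
  then v2 is forced to True.
  then v8 is forced to False.
  then v11 is forced to True.
  then v9 is forced to True.
Every clause has at least one true literal under this assignment.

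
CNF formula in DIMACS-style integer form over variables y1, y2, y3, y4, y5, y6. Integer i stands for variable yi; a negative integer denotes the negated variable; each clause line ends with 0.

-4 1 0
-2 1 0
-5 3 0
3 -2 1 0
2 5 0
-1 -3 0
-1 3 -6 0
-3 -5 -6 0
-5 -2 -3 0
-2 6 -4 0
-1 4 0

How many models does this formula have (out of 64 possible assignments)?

Satisfying assignments:
  y1=0 y2=0 y3=1 y4=0 y5=1 y6=0
Count: 1.

1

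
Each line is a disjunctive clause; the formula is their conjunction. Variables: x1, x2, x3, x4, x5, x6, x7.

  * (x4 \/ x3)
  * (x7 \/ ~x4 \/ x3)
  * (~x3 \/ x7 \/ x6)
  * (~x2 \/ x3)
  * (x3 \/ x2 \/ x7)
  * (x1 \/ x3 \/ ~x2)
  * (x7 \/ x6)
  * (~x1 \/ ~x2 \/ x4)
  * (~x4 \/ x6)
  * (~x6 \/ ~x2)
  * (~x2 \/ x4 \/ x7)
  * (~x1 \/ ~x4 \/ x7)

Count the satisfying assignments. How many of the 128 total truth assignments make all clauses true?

24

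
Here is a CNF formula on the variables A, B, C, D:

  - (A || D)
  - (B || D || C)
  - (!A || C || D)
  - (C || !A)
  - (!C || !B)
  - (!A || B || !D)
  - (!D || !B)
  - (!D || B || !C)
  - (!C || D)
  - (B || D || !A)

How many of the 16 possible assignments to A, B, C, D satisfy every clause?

1

Satisfying assignments:
  A=0 B=0 C=0 D=1
That's 1 in total.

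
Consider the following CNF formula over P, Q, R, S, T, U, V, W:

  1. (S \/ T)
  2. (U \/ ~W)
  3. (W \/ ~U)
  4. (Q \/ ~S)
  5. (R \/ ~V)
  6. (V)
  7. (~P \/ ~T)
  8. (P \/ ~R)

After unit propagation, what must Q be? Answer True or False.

True

Unit clause (V) sets V = True.
In (~V \/ R), ~V is now false; R must hold, so R = True.
(~R \/ P) with R = True leaves only P, so P = True.
(~P \/ ~T) with P = True leaves only ~T, so T = False.
In (S \/ T), T is now false; S must hold, so S = True.
(~S \/ Q) with S = True leaves only Q, so Q = True.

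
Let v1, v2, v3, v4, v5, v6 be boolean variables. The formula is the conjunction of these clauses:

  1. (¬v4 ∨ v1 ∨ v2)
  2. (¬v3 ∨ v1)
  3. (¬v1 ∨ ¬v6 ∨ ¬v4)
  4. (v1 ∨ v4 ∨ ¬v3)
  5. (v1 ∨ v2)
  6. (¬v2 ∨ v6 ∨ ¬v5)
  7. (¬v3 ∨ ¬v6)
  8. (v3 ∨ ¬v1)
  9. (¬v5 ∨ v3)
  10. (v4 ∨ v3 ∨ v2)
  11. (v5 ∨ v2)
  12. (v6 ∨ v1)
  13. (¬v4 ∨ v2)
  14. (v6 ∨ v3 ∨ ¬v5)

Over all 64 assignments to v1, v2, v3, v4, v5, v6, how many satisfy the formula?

Satisfying assignments:
  v1=F v2=T v3=F v4=F v5=F v6=T
  v1=F v2=T v3=F v4=T v5=F v6=T
  v1=T v2=F v3=T v4=F v5=T v6=F
  v1=T v2=T v3=T v4=F v5=F v6=F
  v1=T v2=T v3=T v4=T v5=F v6=F
That's 5 in total.

5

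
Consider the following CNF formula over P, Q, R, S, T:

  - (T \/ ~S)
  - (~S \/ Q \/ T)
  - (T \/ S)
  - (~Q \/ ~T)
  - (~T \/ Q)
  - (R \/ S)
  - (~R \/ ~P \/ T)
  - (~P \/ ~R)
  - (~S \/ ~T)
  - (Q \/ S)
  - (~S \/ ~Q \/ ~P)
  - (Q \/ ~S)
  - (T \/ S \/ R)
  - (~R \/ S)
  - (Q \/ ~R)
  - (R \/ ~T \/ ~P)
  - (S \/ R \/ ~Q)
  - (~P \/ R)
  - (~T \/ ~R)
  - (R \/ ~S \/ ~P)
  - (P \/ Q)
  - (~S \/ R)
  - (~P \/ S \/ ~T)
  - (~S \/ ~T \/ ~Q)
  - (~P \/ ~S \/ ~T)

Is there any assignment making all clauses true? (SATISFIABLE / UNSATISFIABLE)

UNSATISFIABLE

S = True:
  propagation gives T=True; an empty clause results — contradiction.
S = False:
  propagation gives T=True, Q=False; an empty clause results — contradiction.
Every branch closes, so no satisfying assignment exists.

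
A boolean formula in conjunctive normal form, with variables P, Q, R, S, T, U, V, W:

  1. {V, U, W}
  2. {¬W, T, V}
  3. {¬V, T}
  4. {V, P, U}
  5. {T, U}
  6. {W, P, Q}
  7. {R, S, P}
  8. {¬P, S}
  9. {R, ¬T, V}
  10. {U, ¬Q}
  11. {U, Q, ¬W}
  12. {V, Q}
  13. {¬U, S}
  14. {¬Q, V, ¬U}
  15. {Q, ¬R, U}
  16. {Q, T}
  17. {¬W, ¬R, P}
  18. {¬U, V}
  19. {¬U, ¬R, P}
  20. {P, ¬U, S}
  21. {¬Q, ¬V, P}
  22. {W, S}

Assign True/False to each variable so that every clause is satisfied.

P=1, Q=1, R=1, S=1, T=1, U=1, V=1, W=1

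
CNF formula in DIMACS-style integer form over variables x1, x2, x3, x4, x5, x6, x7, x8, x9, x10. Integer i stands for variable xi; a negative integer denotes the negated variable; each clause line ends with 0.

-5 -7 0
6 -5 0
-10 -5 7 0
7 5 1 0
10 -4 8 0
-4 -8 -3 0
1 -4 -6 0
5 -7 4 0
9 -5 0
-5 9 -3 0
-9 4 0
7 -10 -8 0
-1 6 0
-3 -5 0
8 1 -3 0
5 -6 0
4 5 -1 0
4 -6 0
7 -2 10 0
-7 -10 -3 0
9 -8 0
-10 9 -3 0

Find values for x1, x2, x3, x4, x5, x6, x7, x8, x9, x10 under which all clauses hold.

x1=F, x2=F, x3=F, x4=T, x5=F, x6=F, x7=T, x8=F, x9=T, x10=T

Check each clause:
  1. (¬x5 ∨ ¬x7) — ¬x5 is true.
  2. (x6 ∨ ¬x5) — ¬x5 is true.
  3. (¬x5 ∨ x7 ∨ ¬x10) — ¬x5 is true.
  4. (x5 ∨ x7 ∨ x1) — x7 is true.
  5. (x8 ∨ x10 ∨ ¬x4) — x10 is true.
  6. (¬x3 ∨ ¬x8 ∨ ¬x4) — ¬x8 is true.
  7. (¬x6 ∨ ¬x4 ∨ x1) — ¬x6 is true.
  8. (¬x7 ∨ x5 ∨ x4) — x4 is true.
  9. (x9 ∨ ¬x5) — x9 is true.
  10. (¬x3 ∨ ¬x5 ∨ x9) — x9 is true.
  11. (¬x9 ∨ x4) — x4 is true.
  12. (¬x8 ∨ x7 ∨ ¬x10) — ¬x8 is true.
  13. (¬x1 ∨ x6) — ¬x1 is true.
  14. (¬x5 ∨ ¬x3) — ¬x5 is true.
  15. (x8 ∨ ¬x3 ∨ x1) — ¬x3 is true.
  16. (¬x6 ∨ x5) — ¬x6 is true.
  17. (¬x1 ∨ x5 ∨ x4) — x4 is true.
  18. (¬x6 ∨ x4) — ¬x6 is true.
  19. (x7 ∨ x10 ∨ ¬x2) — x10 is true.
  20. (¬x7 ∨ ¬x10 ∨ ¬x3) — ¬x3 is true.
  21. (x9 ∨ ¬x8) — ¬x8 is true.
  22. (¬x3 ∨ x9 ∨ ¬x10) — x9 is true.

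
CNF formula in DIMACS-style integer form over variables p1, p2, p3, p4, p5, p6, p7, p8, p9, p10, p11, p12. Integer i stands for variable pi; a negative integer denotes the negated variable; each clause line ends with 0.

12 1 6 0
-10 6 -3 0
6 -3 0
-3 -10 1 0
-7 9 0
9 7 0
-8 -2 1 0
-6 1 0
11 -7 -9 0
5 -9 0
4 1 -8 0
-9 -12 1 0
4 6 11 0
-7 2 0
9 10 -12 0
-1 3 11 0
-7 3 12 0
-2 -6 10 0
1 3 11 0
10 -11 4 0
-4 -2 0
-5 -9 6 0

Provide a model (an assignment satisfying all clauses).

p1=T, p2=F, p3=T, p4=F, p5=T, p6=T, p7=F, p8=T, p9=T, p10=T, p11=T, p12=F

Set p1 = True and propagate.
Set p2 = False and propagate.
  then p7 is forced to False.
  then p9 is forced to True.
  then p5 is forced to True.
  then p6 is forced to True.
Branch on p3: take p3 = True.
The remaining clauses are satisfied by p4 = False, p8 = True, p10 = True, p11 = True, p12 = False.
Every clause has at least one true literal under this assignment.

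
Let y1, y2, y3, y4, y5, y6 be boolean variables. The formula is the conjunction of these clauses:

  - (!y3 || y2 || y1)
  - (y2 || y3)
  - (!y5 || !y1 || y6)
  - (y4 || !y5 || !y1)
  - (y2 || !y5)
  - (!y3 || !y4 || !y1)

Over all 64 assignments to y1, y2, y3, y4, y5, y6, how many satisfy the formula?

25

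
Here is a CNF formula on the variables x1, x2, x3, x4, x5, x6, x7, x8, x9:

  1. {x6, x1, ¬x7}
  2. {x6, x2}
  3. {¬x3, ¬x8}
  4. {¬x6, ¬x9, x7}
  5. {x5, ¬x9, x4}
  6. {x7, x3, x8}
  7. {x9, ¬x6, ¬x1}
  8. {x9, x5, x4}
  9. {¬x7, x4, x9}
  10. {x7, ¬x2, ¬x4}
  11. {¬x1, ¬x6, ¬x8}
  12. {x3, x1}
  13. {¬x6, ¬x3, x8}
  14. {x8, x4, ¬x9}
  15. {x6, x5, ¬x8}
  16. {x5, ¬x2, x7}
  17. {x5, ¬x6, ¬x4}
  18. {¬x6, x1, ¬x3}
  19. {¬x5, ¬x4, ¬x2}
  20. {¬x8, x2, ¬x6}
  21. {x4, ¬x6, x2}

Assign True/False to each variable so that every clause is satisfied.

x1=True, x2=True, x3=False, x4=True, x5=False, x6=False, x7=True, x8=False, x9=False

Check each clause:
  1. {x6, ¬x7, x1} — x1 is true.
  2. {x6, x2} — x2 is true.
  3. {¬x8, ¬x3} — ¬x8 is true.
  4. {¬x6, x7, ¬x9} — ¬x6 is true.
  5. {x4, x5, ¬x9} — x4 is true.
  6. {x3, x7, x8} — x7 is true.
  7. {x9, ¬x1, ¬x6} — ¬x6 is true.
  8. {x5, x4, x9} — x4 is true.
  9. {x9, ¬x7, x4} — x4 is true.
  10. {¬x4, x7, ¬x2} — x7 is true.
  11. {¬x6, ¬x1, ¬x8} — ¬x8 is true.
  12. {x3, x1} — x1 is true.
  13. {¬x3, ¬x6, x8} — ¬x6 is true.
  14. {x8, x4, ¬x9} — x4 is true.
  15. {x5, ¬x8, x6} — ¬x8 is true.
  16. {¬x2, x5, x7} — x7 is true.
  17. {x5, ¬x6, ¬x4} — ¬x6 is true.
  18. {x1, ¬x6, ¬x3} — x1 is true.
  19. {¬x2, ¬x5, ¬x4} — ¬x5 is true.
  20. {x2, ¬x8, ¬x6} — ¬x8 is true.
  21. {x4, x2, ¬x6} — ¬x6 is true.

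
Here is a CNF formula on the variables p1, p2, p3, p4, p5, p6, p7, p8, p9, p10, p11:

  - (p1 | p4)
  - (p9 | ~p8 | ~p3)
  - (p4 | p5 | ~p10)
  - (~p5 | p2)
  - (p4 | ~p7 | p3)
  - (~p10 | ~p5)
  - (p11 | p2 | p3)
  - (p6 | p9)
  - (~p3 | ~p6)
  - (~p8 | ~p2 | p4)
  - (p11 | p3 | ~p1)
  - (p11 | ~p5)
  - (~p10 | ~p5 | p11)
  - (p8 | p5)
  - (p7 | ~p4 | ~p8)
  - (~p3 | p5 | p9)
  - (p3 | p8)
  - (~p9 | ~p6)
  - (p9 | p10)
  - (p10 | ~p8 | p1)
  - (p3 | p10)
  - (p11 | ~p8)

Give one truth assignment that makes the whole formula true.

p11 occurs only positively in the remaining clauses — set p11 = True.
Branch on p1: take p1 = True.
Set p2 = True and propagate.
The remaining clauses are satisfied by p3 = True, p4 = True, p5 = True, p6 = False, p7 = False, p8 = False, p9 = True, p10 = False.
Check each clause:
  1. (p1 | p4) — p1 is true.
  2. (~p8 | ~p3 | p9) — ~p8 is true.
  3. (~p10 | p5 | p4) — p4 is true.
  4. (~p5 | p2) — p2 is true.
  5. (p4 | p3 | ~p7) — ~p7 is true.
  6. (~p10 | ~p5) — ~p10 is true.
  7. (p2 | p11 | p3) — p3 is true.
  8. (p6 | p9) — p9 is true.
  9. (~p6 | ~p3) — ~p6 is true.
  10. (~p8 | p4 | ~p2) — ~p8 is true.
  11. (p11 | p3 | ~p1) — p3 is true.
  12. (~p5 | p11) — p11 is true.
  13. (~p10 | p11 | ~p5) — p11 is true.
  14. (p8 | p5) — p5 is true.
  15. (~p8 | ~p4 | p7) — ~p8 is true.
  16. (p9 | p5 | ~p3) — p9 is true.
  17. (p3 | p8) — p3 is true.
  18. (~p6 | ~p9) — ~p6 is true.
  19. (p9 | p10) — p9 is true.
  20. (p10 | ~p8 | p1) — ~p8 is true.
  21. (p3 | p10) — p3 is true.
  22. (~p8 | p11) — ~p8 is true.

p1 = T, p2 = T, p3 = T, p4 = T, p5 = T, p6 = F, p7 = F, p8 = F, p9 = T, p10 = F, p11 = T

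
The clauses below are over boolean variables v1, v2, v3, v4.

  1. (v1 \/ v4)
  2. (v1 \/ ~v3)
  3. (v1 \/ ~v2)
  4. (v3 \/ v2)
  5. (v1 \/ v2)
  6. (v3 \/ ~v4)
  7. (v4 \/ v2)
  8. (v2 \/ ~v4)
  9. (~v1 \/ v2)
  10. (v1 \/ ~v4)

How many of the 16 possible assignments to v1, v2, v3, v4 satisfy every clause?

The models are:
  v1=T v2=T v3=F v4=F
  v1=T v2=T v3=T v4=F
  v1=T v2=T v3=T v4=T
That's 3 in total.

3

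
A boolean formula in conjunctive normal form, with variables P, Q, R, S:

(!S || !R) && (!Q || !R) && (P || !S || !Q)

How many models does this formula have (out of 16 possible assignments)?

Split on Q, then R.
  Q=1, R=1: a clause becomes empty — 0.
  Q=1, R=0: remaining (P,S) ∈ {(0,0); (1,0); (1,1)} — 3.
  Q=0, R=1: remaining (P,S) ∈ {(0,0); (1,0)} — 2.
  Q=0, R=0: remaining (P,S) ∈ {(0,0); (0,1); (1,0); (1,1)} — 4.
Total: 0 + 3 + 2 + 4 = 9.

9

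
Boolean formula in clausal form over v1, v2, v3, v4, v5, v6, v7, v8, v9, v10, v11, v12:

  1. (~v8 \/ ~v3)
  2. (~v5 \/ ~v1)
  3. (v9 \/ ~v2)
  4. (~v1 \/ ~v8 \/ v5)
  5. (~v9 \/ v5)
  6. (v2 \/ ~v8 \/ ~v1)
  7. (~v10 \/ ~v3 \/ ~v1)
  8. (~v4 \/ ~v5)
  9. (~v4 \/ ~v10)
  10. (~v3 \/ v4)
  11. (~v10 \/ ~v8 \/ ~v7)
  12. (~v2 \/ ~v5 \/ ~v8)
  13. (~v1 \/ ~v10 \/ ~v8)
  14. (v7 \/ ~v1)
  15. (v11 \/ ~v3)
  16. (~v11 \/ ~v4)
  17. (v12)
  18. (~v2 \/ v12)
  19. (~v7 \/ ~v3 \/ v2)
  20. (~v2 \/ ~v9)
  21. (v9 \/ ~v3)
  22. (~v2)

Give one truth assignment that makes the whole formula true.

(v12) is a unit clause, so v12 = True.
The clause (~v2) is unit: v2 must be False.
v1 occurs only negated in the remaining clauses — set v1 = False.
v3 occurs only negated in the remaining clauses — set v3 = False.
Set v4 = False and propagate.
Try v5 = True.
The remaining clauses are satisfied by v6 = False, v7 = False, v8 = False, v9 = False, v10 = False, v11 = False.

v1=0  v2=0  v3=0  v4=0  v5=1  v6=0  v7=0  v8=0  v9=0  v10=0  v11=0  v12=1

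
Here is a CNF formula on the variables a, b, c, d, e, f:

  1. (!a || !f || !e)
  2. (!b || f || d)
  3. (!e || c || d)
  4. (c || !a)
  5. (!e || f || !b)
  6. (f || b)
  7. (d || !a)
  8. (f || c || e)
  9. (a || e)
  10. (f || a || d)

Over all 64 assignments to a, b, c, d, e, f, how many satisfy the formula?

Split on f, then a.
  f=1, a=1: remaining (b,c,d,e) ∈ {(0,1,1,0); (1,1,1,0)} — 2.
  f=1, a=0: b free; 3 ways for (c,d,e) × 2^1 = 6.
  f=0, a=1: remaining (b,c,d,e) ∈ {(1,1,1,0)} — 1.
  f=0, a=0: a clause becomes empty — 0.
Total: 2 + 6 + 1 + 0 = 9.

9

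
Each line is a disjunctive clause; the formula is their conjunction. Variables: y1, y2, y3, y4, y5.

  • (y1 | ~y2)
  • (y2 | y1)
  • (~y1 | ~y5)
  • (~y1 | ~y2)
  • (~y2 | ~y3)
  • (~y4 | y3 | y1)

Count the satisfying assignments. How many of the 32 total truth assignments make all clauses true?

Satisfying assignments:
  y1=T y2=F y3=F y4=F y5=F
  y1=T y2=F y3=F y4=T y5=F
  y1=T y2=F y3=T y4=F y5=F
  y1=T y2=F y3=T y4=T y5=F
Count: 4.

4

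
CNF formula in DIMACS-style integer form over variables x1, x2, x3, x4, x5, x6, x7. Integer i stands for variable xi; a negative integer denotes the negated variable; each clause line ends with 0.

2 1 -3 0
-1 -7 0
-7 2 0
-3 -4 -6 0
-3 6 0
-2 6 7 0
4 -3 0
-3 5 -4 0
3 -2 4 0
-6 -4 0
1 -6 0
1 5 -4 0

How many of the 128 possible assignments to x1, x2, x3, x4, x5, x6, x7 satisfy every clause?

10

Split on x3, then x4.
  x3=1, x4=1: a clause becomes empty — 0.
  x3=1, x4=0: a clause becomes empty — 0.
  x3=0, x4=1: remaining (x1,x2,x5,x6,x7) ∈ {(0,0,1,0,0); (0,1,1,0,1); (1,0,0,0,0); (1,0,1,0,0)} — 4.
  x3=0, x4=0: x5 free; 3 ways for (x1,x2,x6,x7) × 2^1 = 6.
Total: 0 + 0 + 4 + 6 = 10.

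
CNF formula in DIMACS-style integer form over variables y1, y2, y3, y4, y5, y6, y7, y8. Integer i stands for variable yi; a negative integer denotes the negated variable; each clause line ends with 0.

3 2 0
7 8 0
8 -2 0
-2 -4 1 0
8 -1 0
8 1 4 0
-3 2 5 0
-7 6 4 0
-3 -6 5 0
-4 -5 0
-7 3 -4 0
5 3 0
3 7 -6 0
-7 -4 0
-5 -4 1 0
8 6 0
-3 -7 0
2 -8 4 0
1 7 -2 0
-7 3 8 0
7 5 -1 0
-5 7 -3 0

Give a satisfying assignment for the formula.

y1 = True, y2 = True, y3 = False, y4 = False, y5 = True, y6 = True, y7 = True, y8 = True

Check each clause:
  1. (y3 | y2) — y2 is true.
  2. (y8 | y7) — y8 is true.
  3. (~y2 | y8) — y8 is true.
  4. (~y2 | ~y4 | y1) — y1 is true.
  5. (y8 | ~y1) — y8 is true.
  6. (y4 | y8 | y1) — y8 is true.
  7. (~y3 | y2 | y5) — ~y3 is true.
  8. (~y7 | y6 | y4) — y6 is true.
  9. (~y6 | y5 | ~y3) — y5 is true.
  10. (~y5 | ~y4) — ~y4 is true.
  11. (y3 | ~y7 | ~y4) — ~y4 is true.
  12. (y5 | y3) — y5 is true.
  13. (y3 | y7 | ~y6) — y7 is true.
  14. (~y7 | ~y4) — ~y4 is true.
  15. (y1 | ~y5 | ~y4) — y1 is true.
  16. (y8 | y6) — y8 is true.
  17. (~y7 | ~y3) — ~y3 is true.
  18. (~y8 | y2 | y4) — y2 is true.
  19. (y1 | ~y2 | y7) — y1 is true.
  20. (~y7 | y3 | y8) — y8 is true.
  21. (~y1 | y5 | y7) — y5 is true.
  22. (~y5 | y7 | ~y3) — ~y3 is true.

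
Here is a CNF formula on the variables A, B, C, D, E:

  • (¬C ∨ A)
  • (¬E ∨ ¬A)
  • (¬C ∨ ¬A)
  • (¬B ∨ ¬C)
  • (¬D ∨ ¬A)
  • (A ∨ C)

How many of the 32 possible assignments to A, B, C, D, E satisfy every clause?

2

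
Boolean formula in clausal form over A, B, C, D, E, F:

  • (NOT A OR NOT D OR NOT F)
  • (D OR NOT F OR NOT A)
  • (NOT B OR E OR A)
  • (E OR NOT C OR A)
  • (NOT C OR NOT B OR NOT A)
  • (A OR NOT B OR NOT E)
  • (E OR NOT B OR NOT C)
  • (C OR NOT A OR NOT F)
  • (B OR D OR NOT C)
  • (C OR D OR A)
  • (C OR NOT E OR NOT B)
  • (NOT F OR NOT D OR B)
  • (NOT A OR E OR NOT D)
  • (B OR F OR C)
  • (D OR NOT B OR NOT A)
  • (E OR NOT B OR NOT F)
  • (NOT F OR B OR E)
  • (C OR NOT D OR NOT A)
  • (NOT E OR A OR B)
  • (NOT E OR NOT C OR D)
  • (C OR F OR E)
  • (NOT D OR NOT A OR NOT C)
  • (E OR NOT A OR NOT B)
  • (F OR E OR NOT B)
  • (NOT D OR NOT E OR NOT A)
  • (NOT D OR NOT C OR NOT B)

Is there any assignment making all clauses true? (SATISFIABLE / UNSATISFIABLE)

UNSATISFIABLE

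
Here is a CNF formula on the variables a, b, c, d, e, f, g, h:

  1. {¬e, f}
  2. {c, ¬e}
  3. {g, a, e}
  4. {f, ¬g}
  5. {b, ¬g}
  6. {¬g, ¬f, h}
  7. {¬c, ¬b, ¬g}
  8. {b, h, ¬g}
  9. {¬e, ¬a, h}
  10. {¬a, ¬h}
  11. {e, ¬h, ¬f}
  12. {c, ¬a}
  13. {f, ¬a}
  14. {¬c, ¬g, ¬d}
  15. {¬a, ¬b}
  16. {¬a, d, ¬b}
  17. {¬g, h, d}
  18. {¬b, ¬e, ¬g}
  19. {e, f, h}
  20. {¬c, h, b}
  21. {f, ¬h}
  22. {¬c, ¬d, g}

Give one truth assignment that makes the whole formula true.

a=F, b=F, c=T, d=F, e=T, f=T, g=F, h=T

Try a = False.
The remaining clauses are satisfied by b = False, c = True, d = False, e = True, f = True, g = False, h = True.
Every clause has at least one true literal under this assignment.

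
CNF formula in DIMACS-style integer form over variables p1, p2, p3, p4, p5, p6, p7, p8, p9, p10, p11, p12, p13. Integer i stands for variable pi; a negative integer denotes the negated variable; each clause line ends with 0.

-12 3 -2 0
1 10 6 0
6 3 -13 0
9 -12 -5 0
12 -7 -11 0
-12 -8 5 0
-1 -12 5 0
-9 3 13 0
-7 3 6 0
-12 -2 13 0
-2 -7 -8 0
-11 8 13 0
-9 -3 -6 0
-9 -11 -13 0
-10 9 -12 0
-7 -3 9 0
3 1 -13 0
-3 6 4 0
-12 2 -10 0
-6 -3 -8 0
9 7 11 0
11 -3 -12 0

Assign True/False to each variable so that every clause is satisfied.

p4 occurs only positively in the remaining clauses — set p4 = True.
Branch on p1: take p1 = False.
Try p2 = True.
Try p3 = True.
The remaining clauses are satisfied by p5 = True, p6 = False, p7 = True, p8 = False, p9 = True, p10 = True, p11 = False, p12 = False, p13 = False.
Check each clause:
  1. (p3 \/ ~p12 \/ ~p2) — p3 is true.
  2. (p6 \/ p10 \/ p1) — p10 is true.
  3. (p6 \/ ~p13 \/ p3) — p3 is true.
  4. (~p12 \/ ~p5 \/ p9) — p9 is true.
  5. (~p7 \/ ~p11 \/ p12) — ~p11 is true.
  6. (p5 \/ ~p12 \/ ~p8) — ~p8 is true.
  7. (p5 \/ ~p12 \/ ~p1) — ~p12 is true.
  8. (p3 \/ p13 \/ ~p9) — p3 is true.
  9. (p6 \/ ~p7 \/ p3) — p3 is true.
  10. (p13 \/ ~p12 \/ ~p2) — ~p12 is true.
  11. (~p8 \/ ~p2 \/ ~p7) — ~p8 is true.
  12. (~p11 \/ p8 \/ p13) — ~p11 is true.
  13. (~p9 \/ ~p6 \/ ~p3) — ~p6 is true.
  14. (~p9 \/ ~p13 \/ ~p11) — ~p13 is true.
  15. (~p10 \/ ~p12 \/ p9) — p9 is true.
  16. (~p3 \/ p9 \/ ~p7) — p9 is true.
  17. (p1 \/ p3 \/ ~p13) — p3 is true.
  18. (p4 \/ p6 \/ ~p3) — p4 is true.
  19. (~p10 \/ ~p12 \/ p2) — p2 is true.
  20. (~p3 \/ ~p6 \/ ~p8) — ~p8 is true.
  21. (p7 \/ p9 \/ p11) — p9 is true.
  22. (~p12 \/ ~p3 \/ p11) — ~p12 is true.

p1=False  p2=True  p3=True  p4=True  p5=True  p6=False  p7=True  p8=False  p9=True  p10=True  p11=False  p12=False  p13=False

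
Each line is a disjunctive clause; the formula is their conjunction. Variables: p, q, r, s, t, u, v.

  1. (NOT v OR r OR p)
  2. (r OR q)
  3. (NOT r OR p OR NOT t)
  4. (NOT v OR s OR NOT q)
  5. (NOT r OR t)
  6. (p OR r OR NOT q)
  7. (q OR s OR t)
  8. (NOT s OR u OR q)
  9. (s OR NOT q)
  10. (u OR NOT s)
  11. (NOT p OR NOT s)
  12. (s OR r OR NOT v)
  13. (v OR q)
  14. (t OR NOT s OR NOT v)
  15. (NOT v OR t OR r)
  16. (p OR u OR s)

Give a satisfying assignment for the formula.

p=T, q=F, r=T, s=F, t=T, u=F, v=T

Check each clause:
  1. (NOT v OR r OR p) — r is true.
  2. (q OR r) — r is true.
  3. (NOT r OR p OR NOT t) — p is true.
  4. (s OR NOT q OR NOT v) — NOT q is true.
  5. (NOT r OR t) — t is true.
  6. (NOT q OR r OR p) — p is true.
  7. (q OR s OR t) — t is true.
  8. (NOT s OR u OR q) — NOT s is true.
  9. (s OR NOT q) — NOT q is true.
  10. (NOT s OR u) — NOT s is true.
  11. (NOT s OR NOT p) — NOT s is true.
  12. (NOT v OR s OR r) — r is true.
  13. (q OR v) — v is true.
  14. (t OR NOT s OR NOT v) — NOT s is true.
  15. (r OR t OR NOT v) — r is true.
  16. (p OR u OR s) — p is true.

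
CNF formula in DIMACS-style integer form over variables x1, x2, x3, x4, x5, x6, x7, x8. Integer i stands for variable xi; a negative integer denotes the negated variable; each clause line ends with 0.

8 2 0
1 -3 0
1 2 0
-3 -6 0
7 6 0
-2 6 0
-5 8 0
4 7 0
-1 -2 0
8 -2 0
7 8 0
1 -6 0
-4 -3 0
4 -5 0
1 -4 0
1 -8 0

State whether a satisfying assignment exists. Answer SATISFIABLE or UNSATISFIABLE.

Pure literal: x5 appears only negated; assign x5 = False.
x7 occurs only positively in the remaining clauses — set x7 = True.
Branch on x1: take x1 = True.
  then x2 is forced to False.
  then x8 is forced to True.
The remaining clauses are satisfied by x3 = True, x4 = False, x6 = False.
Every clause has at least one true literal under this assignment.
So x1 = 1  x2 = 0  x3 = 1  x4 = 0  x5 = 0  x6 = 0  x7 = 1  x8 = 1 is a satisfying assignment.

SATISFIABLE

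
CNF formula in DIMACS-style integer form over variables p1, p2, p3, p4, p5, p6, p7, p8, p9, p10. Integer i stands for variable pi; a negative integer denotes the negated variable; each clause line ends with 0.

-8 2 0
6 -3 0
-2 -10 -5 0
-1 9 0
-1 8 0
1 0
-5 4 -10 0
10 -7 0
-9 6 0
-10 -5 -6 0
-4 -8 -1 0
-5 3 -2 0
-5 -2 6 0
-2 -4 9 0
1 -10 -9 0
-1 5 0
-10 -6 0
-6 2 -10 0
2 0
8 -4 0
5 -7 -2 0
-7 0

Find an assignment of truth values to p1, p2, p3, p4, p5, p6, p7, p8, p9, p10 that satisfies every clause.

p1=True, p2=True, p3=True, p4=False, p5=True, p6=True, p7=False, p8=True, p9=True, p10=False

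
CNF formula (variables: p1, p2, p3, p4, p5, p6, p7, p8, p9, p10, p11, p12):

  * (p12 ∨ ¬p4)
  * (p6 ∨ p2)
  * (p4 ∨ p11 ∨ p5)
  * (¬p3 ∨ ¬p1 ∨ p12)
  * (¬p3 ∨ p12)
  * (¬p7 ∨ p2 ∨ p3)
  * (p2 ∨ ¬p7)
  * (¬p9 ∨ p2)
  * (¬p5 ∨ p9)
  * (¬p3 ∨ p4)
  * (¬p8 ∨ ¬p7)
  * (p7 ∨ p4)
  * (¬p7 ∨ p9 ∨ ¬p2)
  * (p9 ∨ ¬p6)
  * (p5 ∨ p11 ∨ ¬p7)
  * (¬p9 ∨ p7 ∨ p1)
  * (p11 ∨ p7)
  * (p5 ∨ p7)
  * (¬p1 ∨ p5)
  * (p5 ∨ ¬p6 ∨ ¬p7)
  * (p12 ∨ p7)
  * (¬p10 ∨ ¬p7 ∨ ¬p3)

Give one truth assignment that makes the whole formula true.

p1 = T, p2 = T, p3 = F, p4 = T, p5 = T, p6 = F, p7 = F, p8 = F, p9 = T, p10 = F, p11 = T, p12 = T

Check each clause:
  1. (p12 ∨ ¬p4) — p12 is true.
  2. (p6 ∨ p2) — p2 is true.
  3. (p4 ∨ p11 ∨ p5) — p11 is true.
  4. (¬p3 ∨ p12 ∨ ¬p1) — p12 is true.
  5. (¬p3 ∨ p12) — p12 is true.
  6. (p2 ∨ ¬p7 ∨ p3) — ¬p7 is true.
  7. (p2 ∨ ¬p7) — ¬p7 is true.
  8. (¬p9 ∨ p2) — p2 is true.
  9. (p9 ∨ ¬p5) — p9 is true.
  10. (p4 ∨ ¬p3) — p4 is true.
  11. (¬p8 ∨ ¬p7) — ¬p8 is true.
  12. (p7 ∨ p4) — p4 is true.
  13. (¬p7 ∨ p9 ∨ ¬p2) — ¬p7 is true.
  14. (p9 ∨ ¬p6) — p9 is true.
  15. (p11 ∨ ¬p7 ∨ p5) — ¬p7 is true.
  16. (p7 ∨ p1 ∨ ¬p9) — p1 is true.
  17. (p7 ∨ p11) — p11 is true.
  18. (p7 ∨ p5) — p5 is true.
  19. (p5 ∨ ¬p1) — p5 is true.
  20. (p5 ∨ ¬p7 ∨ ¬p6) — ¬p7 is true.
  21. (p12 ∨ p7) — p12 is true.
  22. (¬p3 ∨ ¬p10 ∨ ¬p7) — ¬p7 is true.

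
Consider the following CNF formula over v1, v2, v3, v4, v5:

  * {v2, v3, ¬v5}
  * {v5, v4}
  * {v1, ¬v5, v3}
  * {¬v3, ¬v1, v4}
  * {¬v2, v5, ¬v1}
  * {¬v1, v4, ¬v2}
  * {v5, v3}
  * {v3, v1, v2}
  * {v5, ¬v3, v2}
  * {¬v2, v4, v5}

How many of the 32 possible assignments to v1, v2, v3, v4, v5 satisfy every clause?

Split on v5, then v2.
  v5=T, v2=T: remaining (v1,v3,v4) ∈ {(F,T,F); (F,T,T); (T,F,T); (T,T,T)} — 4.
  v5=T, v2=F: remaining (v1,v3,v4) ∈ {(F,T,F); (F,T,T); (T,T,T)} — 3.
  v5=F, v2=T: remaining (v1,v3,v4) ∈ {(F,T,T)} — 1.
  v5=F, v2=F: a clause becomes empty — 0.
Total: 4 + 3 + 1 + 0 = 8.

8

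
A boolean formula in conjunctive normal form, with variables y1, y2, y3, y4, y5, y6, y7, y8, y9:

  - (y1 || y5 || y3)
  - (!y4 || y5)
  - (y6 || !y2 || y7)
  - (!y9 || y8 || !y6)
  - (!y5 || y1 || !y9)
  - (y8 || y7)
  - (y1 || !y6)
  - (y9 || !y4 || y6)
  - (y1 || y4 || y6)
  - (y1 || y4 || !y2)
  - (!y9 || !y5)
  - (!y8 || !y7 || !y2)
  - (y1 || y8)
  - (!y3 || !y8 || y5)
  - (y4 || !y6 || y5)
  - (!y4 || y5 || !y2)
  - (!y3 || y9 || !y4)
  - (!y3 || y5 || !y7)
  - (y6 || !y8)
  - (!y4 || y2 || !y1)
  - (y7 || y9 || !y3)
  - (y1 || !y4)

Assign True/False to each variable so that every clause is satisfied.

y1=True, y2=False, y3=False, y4=False, y5=False, y6=False, y7=True, y8=False, y9=True

Set y1 = True and propagate.
Set y2 = False and propagate.
  then y4 is forced to False.
Set y3 = False and propagate.
For the remaining variables, y5 = False, y6 = False, y7 = True, y8 = False, y9 = True works.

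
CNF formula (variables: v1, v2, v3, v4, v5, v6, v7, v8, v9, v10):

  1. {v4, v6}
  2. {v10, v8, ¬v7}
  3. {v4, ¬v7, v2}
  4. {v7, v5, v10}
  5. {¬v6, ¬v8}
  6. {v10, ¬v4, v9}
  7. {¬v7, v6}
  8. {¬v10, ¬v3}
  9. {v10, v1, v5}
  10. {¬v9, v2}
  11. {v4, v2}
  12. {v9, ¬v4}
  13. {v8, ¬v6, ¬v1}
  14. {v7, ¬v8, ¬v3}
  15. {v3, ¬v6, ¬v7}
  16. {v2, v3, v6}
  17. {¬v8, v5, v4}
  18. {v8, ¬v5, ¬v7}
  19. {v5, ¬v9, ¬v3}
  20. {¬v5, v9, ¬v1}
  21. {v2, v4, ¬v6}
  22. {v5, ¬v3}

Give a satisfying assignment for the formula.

v1=F, v2=T, v3=F, v4=F, v5=T, v6=T, v7=F, v8=F, v9=F, v10=T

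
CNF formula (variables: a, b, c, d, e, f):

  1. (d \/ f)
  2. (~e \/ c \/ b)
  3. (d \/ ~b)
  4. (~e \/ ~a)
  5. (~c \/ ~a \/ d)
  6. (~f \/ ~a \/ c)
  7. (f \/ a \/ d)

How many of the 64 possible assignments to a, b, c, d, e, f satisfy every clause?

23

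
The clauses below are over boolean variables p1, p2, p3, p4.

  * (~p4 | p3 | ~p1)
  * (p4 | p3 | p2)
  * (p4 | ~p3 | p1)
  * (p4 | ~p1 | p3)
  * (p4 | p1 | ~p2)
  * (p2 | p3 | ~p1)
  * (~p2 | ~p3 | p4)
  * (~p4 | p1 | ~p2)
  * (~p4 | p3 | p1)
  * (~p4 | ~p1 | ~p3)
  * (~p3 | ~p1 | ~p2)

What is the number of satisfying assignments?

The models are:
  p1=F p2=F p3=T p4=T
  p1=T p2=F p3=T p4=F
That's 2 in total.

2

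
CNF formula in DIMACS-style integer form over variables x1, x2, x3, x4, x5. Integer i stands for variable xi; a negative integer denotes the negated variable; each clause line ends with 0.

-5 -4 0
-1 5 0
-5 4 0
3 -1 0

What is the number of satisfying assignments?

8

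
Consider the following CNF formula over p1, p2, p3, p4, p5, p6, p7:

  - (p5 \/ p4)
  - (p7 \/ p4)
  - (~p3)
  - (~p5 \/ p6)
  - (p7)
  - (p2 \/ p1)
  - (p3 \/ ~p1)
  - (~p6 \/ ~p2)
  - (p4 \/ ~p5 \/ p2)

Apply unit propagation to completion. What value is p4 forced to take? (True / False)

True

(~p3) is a unit clause: p3 = False.
(p7) is a unit clause: p7 = True.
From (~p1 \/ p3) and p3 = False: p1 = False.
From (p1 \/ p2) and p1 = False: p2 = True.
From (~p2 \/ ~p6) and p2 = True: p6 = False.
(p6 \/ ~p5): since p6 = False, the clause reduces to (~p5). p5 = False.
In (p5 \/ p4), p5 is now false; p4 must hold, so p4 = True.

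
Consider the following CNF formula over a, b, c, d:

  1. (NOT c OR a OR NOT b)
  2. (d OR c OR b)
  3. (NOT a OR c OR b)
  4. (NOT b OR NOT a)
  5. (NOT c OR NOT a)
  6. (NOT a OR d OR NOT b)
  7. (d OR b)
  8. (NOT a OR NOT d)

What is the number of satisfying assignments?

Satisfying assignments:
  a=F b=F c=F d=T
  a=F b=F c=T d=T
  a=F b=T c=F d=F
  a=F b=T c=F d=T
That's 4 in total.

4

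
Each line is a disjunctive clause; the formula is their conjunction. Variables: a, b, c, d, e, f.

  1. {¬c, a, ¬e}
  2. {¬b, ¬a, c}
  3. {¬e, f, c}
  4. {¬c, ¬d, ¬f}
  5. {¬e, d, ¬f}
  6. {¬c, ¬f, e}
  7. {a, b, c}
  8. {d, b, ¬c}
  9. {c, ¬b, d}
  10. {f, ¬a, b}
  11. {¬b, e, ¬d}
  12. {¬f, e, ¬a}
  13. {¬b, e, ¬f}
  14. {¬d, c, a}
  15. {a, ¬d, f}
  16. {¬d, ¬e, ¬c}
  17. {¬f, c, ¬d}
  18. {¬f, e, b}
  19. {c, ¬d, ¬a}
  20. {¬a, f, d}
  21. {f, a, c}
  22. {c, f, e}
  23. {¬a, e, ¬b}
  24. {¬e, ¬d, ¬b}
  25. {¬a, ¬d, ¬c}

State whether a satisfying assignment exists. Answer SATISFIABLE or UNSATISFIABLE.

Try a = False.
For the remaining variables, b = True, c = True, d = False, e = False, f = False works.
So a=F, b=T, c=T, d=F, e=F, f=F is a satisfying assignment.

SATISFIABLE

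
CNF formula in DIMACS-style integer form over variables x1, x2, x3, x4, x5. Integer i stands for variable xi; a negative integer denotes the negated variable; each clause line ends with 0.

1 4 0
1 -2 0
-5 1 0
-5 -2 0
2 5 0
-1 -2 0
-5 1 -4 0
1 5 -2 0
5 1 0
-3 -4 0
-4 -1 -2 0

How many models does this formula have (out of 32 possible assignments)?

Satisfying assignments:
  x1=1 x2=0 x3=0 x4=0 x5=1
  x1=1 x2=0 x3=0 x4=1 x5=1
  x1=1 x2=0 x3=1 x4=0 x5=1
That's 3 in total.

3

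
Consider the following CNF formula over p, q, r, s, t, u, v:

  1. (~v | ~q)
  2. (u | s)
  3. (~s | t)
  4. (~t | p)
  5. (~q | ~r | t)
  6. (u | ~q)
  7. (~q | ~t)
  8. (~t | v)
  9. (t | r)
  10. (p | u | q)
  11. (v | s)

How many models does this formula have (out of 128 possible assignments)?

8

Case analysis on t and q:
  t=T, q=T: a clause becomes empty — 0.
  t=T, q=F: r free; 3 ways for (p,s,u,v) × 2^1 = 6.
  t=F, q=T: a clause becomes empty — 0.
  t=F, q=F: remaining (p,r,s,u,v) ∈ {(F,T,F,T,T); (T,T,F,T,T)} — 2.
Total: 0 + 6 + 0 + 2 = 8.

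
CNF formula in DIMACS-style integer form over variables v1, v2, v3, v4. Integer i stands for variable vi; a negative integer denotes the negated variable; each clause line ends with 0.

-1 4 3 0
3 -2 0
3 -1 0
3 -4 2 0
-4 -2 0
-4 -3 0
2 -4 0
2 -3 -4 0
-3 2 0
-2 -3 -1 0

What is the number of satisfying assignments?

2

The models are:
  v1=0 v2=0 v3=0 v4=0
  v1=0 v2=1 v3=1 v4=0
Count: 2.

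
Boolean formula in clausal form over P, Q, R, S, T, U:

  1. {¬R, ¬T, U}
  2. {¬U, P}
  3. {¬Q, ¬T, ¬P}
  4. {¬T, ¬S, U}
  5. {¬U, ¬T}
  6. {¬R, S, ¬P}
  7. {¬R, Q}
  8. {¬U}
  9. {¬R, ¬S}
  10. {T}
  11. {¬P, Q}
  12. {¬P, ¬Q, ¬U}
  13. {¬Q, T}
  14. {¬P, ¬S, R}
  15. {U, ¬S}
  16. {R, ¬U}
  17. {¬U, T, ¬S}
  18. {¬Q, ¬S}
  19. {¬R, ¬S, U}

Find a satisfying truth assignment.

P=0, Q=1, R=0, S=0, T=1, U=0

Unit propagation: (¬U) forces U = False.
Unit propagation: (T) forces T = True.
(¬R) is a unit clause, so R = False.
The clause (¬S) is unit: S must be False.
P occurs only negated in the remaining clauses — set P = False.
Q is now unconstrained; take Q = True.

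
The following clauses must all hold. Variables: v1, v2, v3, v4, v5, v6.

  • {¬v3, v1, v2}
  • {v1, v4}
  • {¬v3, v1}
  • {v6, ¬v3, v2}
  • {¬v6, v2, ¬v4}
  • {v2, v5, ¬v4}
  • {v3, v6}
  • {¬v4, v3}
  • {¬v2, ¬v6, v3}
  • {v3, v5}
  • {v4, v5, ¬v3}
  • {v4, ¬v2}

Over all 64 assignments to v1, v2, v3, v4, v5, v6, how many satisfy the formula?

The models are:
  v1=1 v2=0 v3=0 v4=0 v5=1 v6=1
  v1=1 v2=0 v3=1 v4=0 v5=1 v6=1
  v1=1 v2=1 v3=1 v4=1 v5=0 v6=0
  v1=1 v2=1 v3=1 v4=1 v5=0 v6=1
  v1=1 v2=1 v3=1 v4=1 v5=1 v6=0
  v1=1 v2=1 v3=1 v4=1 v5=1 v6=1
Count: 6.

6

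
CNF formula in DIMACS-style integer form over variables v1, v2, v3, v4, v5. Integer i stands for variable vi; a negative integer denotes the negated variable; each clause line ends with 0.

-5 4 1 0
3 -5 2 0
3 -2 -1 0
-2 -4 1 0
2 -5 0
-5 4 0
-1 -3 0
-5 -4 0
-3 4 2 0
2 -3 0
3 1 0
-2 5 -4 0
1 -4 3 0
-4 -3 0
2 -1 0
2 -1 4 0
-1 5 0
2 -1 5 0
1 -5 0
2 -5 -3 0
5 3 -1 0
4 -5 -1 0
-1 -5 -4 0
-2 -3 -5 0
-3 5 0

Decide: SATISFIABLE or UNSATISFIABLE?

UNSATISFIABLE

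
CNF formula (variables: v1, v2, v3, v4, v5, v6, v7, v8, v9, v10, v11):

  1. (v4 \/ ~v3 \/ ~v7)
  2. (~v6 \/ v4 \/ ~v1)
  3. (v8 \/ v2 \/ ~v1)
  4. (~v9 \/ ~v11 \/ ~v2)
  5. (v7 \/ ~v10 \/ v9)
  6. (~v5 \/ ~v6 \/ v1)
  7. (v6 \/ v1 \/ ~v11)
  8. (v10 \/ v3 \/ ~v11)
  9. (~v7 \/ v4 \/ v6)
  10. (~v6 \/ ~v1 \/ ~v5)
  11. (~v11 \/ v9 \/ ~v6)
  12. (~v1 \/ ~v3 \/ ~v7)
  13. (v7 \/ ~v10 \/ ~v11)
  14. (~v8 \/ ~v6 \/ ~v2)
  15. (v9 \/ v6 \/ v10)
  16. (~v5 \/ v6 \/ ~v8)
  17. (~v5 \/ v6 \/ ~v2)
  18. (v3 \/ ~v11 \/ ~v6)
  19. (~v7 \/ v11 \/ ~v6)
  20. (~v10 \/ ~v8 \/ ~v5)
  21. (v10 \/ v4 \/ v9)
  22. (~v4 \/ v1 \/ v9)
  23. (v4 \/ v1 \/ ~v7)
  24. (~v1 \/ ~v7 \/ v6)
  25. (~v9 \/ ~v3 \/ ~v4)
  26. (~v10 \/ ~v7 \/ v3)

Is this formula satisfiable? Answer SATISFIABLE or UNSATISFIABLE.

SATISFIABLE

Pure literal: v5 appears only negated; assign v5 = False.
Set v1 = True and propagate.
Set v2 = False and propagate.
  then v8 is forced to True.
For the remaining variables, v3 = True, v4 = False, v6 = False, v7 = False, v9 = True, v10 = False, v11 = False works.
Every clause has at least one true literal under this assignment.
So v1 = T, v2 = F, v3 = T, v4 = F, v5 = F, v6 = F, v7 = F, v8 = T, v9 = T, v10 = F, v11 = F is a satisfying assignment.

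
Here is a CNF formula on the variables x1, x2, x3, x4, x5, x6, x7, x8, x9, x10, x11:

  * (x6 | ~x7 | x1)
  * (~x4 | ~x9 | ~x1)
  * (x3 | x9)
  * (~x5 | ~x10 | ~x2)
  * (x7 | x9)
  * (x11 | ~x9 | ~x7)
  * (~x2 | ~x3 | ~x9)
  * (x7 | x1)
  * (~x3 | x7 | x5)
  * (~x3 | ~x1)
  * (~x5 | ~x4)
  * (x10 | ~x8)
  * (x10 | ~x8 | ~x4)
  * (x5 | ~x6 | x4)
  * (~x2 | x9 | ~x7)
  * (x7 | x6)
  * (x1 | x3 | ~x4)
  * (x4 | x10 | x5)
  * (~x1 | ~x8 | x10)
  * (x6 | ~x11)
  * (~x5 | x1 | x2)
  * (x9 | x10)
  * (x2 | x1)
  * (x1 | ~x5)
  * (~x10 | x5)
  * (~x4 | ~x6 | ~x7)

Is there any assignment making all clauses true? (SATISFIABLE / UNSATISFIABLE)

SATISFIABLE

Pure literal: x8 appears only negated; assign x8 = False.
Branch on x1: take x1 = True.
  then x3 is forced to False.
  then x9 is forced to True.
  then x4 is forced to False.
Try x2 = False.
For the remaining variables, x5 = True, x6 = True, x7 = True, x10 = True, x11 = True works.
So x1=T, x2=F, x3=F, x4=F, x5=T, x6=T, x7=T, x8=F, x9=T, x10=T, x11=T is a satisfying assignment.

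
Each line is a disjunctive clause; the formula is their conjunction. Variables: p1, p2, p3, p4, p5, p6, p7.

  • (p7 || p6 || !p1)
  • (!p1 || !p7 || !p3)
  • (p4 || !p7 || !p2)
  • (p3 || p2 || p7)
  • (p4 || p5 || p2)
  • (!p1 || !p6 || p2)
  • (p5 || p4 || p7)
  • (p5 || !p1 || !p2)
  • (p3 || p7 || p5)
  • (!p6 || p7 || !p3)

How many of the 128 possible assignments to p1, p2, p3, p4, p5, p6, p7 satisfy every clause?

Split on p7, then p2.
  p7=1, p2=1: p6 free; 5 ways for (p1,p3,p4,p5) × 2^1 = 10.
  p7=1, p2=0: 15 of the 32 assignments to (p1,p3,p4,p5,p6) work.
  p7=0, p2=1: 9 of the 32 assignments to (p1,p3,p4,p5,p6) work.
  p7=0, p2=0: remaining (p1,p3,p4,p5,p6) ∈ {(0,1,0,1,0); (0,1,1,0,0); (0,1,1,1,0)} — 3.
Total: 10 + 15 + 9 + 3 = 37.

37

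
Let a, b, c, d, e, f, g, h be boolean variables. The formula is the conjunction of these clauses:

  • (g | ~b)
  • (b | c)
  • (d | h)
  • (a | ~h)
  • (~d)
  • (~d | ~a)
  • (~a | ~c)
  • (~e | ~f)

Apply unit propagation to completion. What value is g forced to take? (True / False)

True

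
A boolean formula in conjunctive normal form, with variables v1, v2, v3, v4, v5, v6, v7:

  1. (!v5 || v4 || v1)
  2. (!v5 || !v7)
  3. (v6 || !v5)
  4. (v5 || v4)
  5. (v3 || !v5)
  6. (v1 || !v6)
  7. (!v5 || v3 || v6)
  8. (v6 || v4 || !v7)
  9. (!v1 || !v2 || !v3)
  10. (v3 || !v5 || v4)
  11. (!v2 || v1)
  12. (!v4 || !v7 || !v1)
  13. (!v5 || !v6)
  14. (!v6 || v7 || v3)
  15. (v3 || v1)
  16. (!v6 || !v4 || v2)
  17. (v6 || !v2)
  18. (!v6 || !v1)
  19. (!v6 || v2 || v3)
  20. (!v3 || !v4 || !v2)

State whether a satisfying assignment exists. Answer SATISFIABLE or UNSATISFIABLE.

Set v1 = True and propagate.
  then v6 is forced to False.
  then v5 is forced to False.
  then v4 is forced to True.
  then v7 is forced to False.
  then v2 is forced to False.
v3 is now unconstrained; take v3 = False.
So v1 = True  v2 = False  v3 = False  v4 = True  v5 = False  v6 = False  v7 = False is a satisfying assignment.

SATISFIABLE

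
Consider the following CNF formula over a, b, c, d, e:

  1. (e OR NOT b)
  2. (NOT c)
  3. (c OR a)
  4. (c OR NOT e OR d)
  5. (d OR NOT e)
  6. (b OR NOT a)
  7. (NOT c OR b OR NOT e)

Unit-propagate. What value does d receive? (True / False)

(NOT c) is a unit clause: c = False.
(a OR c): since c = False, the clause reduces to (a). a = True.
(b OR NOT a) with a = True leaves only b, so b = True.
In (NOT b OR e), NOT b is now false; e must hold, so e = True.
From (NOT e OR d OR c) and c = False, e = True: d = True.

True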